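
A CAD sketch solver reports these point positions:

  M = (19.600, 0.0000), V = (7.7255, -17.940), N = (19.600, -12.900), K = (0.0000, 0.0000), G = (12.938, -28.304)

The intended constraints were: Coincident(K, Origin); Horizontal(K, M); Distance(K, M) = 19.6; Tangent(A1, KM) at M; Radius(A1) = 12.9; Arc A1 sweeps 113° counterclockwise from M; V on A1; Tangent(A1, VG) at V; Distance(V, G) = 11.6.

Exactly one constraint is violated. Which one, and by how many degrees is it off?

Tangent(A1, VG) at V — off by 3.70°.

K = (0.00, 0.00) ✓; K.y = 0.00, M.y = 0.00 ✓; |KM| = 19.60 ✓; ∠(NM, MK) = 90.00° ✓; |NM| = 12.90 ✓; bearing(N→V) − bearing(N→M) = 113.0° ✓; |NV| = 12.90 ✓; ∠(NV, VG) = 86.30° ✗; |VG| = 11.60 ✓.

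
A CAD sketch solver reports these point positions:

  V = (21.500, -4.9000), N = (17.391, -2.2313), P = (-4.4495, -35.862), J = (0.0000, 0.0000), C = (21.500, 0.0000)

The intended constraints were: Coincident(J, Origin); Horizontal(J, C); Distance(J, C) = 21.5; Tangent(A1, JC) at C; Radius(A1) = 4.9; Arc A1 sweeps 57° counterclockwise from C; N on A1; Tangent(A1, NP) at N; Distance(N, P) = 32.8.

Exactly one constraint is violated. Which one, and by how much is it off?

Distance(N, P) = 32.8 — off by 7.30.

J = (0.00, 0.00) ✓; J.y = 0.00, C.y = 0.00 ✓; |JC| = 21.50 ✓; ∠(VC, CJ) = 90.00° ✓; |VC| = 4.900 ✓; bearing(V→N) − bearing(V→C) = 57.00° ✓; |VN| = 4.900 ✓; ∠(VN, NP) = 90.00° ✓; |NP| = 40.10 ✗.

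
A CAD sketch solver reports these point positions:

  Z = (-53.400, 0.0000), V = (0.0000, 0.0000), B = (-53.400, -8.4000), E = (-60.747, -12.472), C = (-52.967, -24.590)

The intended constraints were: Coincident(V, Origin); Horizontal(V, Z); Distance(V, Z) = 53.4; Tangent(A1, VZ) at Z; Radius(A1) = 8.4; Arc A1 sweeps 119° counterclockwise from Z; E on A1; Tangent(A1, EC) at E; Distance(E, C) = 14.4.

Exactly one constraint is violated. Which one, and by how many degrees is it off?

Tangent(A1, EC) at E — off by 3.70°.

V = (0.00, 0.00) ✓; V.y = 0.00, Z.y = 0.00 ✓; |VZ| = 53.40 ✓; ∠(BZ, ZV) = 90.00° ✓; |BZ| = 8.400 ✓; bearing(B→E) − bearing(B→Z) = 119.0° ✓; |BE| = 8.400 ✓; ∠(BE, EC) = 86.30° ✗; |EC| = 14.40 ✓.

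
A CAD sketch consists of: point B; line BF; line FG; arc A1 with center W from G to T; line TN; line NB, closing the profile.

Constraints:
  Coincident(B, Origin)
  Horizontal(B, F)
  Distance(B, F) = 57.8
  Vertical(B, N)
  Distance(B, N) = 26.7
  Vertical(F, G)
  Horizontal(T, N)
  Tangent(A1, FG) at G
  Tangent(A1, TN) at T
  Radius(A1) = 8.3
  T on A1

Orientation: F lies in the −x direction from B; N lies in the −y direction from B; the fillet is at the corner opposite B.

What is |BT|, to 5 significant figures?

56.242

B is at the origin; B and F share the same y with |BF| = 57.8 and F on the −x side, so F = (-57.800, 0.0000). B and N share the same x with |BN| = 26.7 and N on the −y side, so N = (0.0000, -26.700). The virtual corner opposite B is at (-57.800, -26.700). A1 meets FG tangentially, so WG is at right angles to FG and since A1 is tangent to TN there, WT ⟂ TN, with radius 8.3, so the center W sits 8.3 in from both sides at W = (-49.500, -18.400). That places the tangent points at G = (-57.800, -18.400) on FG and T = (-49.500, -26.700) on TN. Then |BT| = |T − B| = 56.242.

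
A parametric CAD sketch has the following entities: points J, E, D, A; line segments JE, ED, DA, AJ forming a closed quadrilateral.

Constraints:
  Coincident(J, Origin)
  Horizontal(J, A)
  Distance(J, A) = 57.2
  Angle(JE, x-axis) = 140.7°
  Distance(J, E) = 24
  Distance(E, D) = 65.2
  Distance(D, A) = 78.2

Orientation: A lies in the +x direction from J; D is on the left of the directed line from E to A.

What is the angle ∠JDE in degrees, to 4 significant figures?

19.71°

Checks: |JA| = 57.20 ✓; |JE| = 24.00 ✓; |ED| = 65.20 ✓; |DA| = 78.20 ✓.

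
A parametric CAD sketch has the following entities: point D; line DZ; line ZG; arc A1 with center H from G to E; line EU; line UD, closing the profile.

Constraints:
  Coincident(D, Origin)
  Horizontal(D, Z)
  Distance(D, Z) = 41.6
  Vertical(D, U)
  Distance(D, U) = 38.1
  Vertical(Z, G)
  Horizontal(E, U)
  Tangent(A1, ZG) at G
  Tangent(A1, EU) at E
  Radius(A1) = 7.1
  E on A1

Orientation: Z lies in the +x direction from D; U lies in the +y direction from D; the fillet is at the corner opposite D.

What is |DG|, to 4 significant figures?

51.88

D is at the origin; DZ is horizontal with |DZ| = 41.6 and Z on the +x side, so Z = (41.60, 0.000). DU is vertical with |DU| = 38.1 and U on the +y side, so U = (0.000, 38.10). The virtual corner opposite D is at (41.60, 38.10). A1 meets ZG tangentially, so HG is at right angles to ZG and since A1 is tangent to EU there, HE ⟂ EU, with radius 7.1, so the center H sits 7.1 in from both sides at H = (34.50, 31.00). That places the tangent points at G = (41.60, 31.00) on ZG and E = (34.50, 38.10) on EU. Then |DG| = |G − D| = 51.88.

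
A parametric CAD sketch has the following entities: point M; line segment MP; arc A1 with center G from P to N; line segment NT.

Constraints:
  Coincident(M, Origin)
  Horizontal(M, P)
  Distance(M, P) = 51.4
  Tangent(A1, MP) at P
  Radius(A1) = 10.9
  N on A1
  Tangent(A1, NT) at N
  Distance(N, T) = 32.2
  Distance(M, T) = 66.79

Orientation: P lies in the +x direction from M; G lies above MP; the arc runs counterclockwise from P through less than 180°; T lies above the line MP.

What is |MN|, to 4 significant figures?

63.31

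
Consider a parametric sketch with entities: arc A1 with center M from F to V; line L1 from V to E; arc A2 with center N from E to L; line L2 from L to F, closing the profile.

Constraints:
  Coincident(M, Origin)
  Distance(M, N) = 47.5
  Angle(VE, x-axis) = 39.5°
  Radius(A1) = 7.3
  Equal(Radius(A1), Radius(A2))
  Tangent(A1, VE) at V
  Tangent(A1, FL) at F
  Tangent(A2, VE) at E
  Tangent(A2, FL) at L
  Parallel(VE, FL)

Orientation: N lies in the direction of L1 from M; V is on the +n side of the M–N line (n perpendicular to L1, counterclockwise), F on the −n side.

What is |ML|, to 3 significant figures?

48.1

The slot axis is L1's direction at 39.5°, so u = (cos 39.5°, sin 39.5°) = (0.772, 0.636) and n = (−sin 39.5°, cos 39.5°) = (-0.636, 0.772). M is at the origin and N lies 47.5 along u from M, so N = 47.5·u = (36.7, 30.2). Tangency of A1 to both parallel lines with radius 7.3 puts V and F at M ± 7.3·n: V = (-4.64, 5.63), F = (4.64, -5.63). Equal radii place E and L the same way about N: E = N + 7.3·n = (32.0, 35.8), L = N − 7.3·n = (41.3, 24.6). Then |ML| = |L − M| = 48.1.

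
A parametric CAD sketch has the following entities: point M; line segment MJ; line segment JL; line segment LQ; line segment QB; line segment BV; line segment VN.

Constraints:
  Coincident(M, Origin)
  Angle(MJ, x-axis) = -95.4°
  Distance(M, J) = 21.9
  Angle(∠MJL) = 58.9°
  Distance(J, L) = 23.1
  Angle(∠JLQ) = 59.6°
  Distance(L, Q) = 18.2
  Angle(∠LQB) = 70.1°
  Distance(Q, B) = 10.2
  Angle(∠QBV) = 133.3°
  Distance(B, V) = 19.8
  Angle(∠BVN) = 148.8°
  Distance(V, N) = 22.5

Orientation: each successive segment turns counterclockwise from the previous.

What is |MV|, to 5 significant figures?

30.593

M is at the origin; MJ runs at -95.4° with length 21.9, so J = (-2.0610, -21.803). ∠MJL = 58.9° gives JL at 25.700° from the x-axis; with |JL| = 23.1, L = (18.754, -11.785). ∠JLQ = 59.6° gives LQ at 146.10° from the x-axis; with |LQ| = 18.2, Q = (3.6477, -1.6343). ∠LQB = 70.1° gives QB at -104.00° from the x-axis; with |QB| = 10.2, B = (1.1801, -11.531). ∠QBV = 133.3° gives BV at -57.300° from the x-axis; with |BV| = 19.8, V = (11.877, -28.193). Then |MV| = |V − M| = 30.593.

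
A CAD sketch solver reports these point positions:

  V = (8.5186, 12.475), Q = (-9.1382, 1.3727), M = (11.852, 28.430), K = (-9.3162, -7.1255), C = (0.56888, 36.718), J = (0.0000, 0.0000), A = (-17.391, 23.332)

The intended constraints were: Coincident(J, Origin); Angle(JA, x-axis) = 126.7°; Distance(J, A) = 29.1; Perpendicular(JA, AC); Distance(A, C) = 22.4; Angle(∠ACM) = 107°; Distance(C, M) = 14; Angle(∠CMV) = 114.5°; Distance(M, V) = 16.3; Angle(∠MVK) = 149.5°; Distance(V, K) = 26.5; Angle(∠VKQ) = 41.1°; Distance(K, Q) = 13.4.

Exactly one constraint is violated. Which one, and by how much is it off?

Distance(K, Q) = 13.4 — off by 4.90.

J = (0.00, 0.00) ✓; JA at 126.7° ✓; |JA| = 29.10 ✓; ∠(JA, AC) = 90.00° ✓; |AC| = 22.40 ✓; ∠ACM = 107.0° ✓; |CM| = 14.00 ✓; ∠CMV = 114.5° ✓; |MV| = 16.30 ✓; ∠MVK = 149.5° ✓; |VK| = 26.50 ✓; ∠VKQ = 41.10° ✓; |KQ| = 8.500 ✗.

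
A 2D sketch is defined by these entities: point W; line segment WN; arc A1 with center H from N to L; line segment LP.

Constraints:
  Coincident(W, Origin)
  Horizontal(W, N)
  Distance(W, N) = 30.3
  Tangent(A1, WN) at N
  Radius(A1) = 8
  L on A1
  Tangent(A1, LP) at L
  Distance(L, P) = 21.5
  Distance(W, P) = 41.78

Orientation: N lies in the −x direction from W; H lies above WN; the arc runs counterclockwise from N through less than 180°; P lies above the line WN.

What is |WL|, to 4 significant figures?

24.73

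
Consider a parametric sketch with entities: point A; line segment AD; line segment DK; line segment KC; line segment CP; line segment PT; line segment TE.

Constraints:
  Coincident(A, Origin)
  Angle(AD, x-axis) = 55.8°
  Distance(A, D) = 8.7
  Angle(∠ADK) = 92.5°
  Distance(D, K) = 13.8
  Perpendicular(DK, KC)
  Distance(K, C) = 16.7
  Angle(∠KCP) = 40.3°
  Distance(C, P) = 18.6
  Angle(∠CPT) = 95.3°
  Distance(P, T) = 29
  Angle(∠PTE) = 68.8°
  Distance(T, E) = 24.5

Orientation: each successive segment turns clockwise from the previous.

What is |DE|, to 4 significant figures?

32.44

A is at the origin; AD runs at 55.8° with length 8.7, so D = (4.890, 7.196). ∠ADK = 92.5° gives DK at -31.70° from the x-axis; with |DK| = 13.8, K = (16.63, -0.05591). DK ⟂ KC, so KC runs at -121.7°; with |KC| = 16.7, C = (7.856, -14.26). ∠KCP = 40.3° gives CP at 98.60° from the x-axis; with |CP| = 18.6, P = (5.075, 4.126). ∠CPT = 95.3° gives PT at 13.90° from the x-axis; with |PT| = 29.0, T = (33.23, 11.09). ∠PTE = 68.8° gives TE at -97.30° from the x-axis; with |TE| = 24.5, E = (30.11, -13.21). Then |DE| = |E − D| = 32.44.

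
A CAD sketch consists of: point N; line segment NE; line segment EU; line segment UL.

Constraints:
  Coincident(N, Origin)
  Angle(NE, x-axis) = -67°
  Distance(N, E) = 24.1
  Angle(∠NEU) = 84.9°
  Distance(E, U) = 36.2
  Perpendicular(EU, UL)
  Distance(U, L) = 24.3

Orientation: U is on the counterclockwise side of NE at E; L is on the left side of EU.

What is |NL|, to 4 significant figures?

34.06

N is at the origin; NE runs at -67.0° with length 24.1, so E = 24.1·(cos -67.0°, sin -67.0°) = (9.417, -22.18). ∠NEU = 84.9°, so EU runs at -67.0° + (180° − 84.9°) = 28.10° from the x-axis; with |EU| = 36.2, U = E + 36.2·(cos 28.10°, sin 28.10°) = (41.35, -5.134). The perpendicularity gives UL at right angles to EU; with |UL| = 24.3 on the left of EU, L = U + 24.3·(-0.4710, 0.8821) = (29.90, 16.30). Then |NL| = |L − N| = 34.06.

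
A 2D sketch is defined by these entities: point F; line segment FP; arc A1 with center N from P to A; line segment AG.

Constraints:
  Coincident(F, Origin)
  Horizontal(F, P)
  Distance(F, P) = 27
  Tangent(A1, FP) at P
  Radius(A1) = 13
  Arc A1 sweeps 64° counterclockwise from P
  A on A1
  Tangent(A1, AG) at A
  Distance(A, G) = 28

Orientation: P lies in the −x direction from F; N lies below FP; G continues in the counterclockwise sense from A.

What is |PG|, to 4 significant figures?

40.35

F is at the origin; F and P share the same y with |FP| = 27.0 and P on the −x side, so P = (-27.00, 0.000). Tangency of A1 to FP means the radius NP is perpendicular to FP, so N = P + (0, -13) = (-27.00, -13.00). On A1, P sits at bearing 90° from N; a 64° counterclockwise sweep puts A at bearing 154°, so A = N + 13.0·(cos 154°, sin 154°) = (-38.68, -7.301). Tangency of A1 to AG means the radius NA is perpendicular to AG, so AG runs along (−sin 154°, cos 154°); with |AG| = 28.0, G = (-50.96, -32.47). Then |PG| = |G − P| = 40.35.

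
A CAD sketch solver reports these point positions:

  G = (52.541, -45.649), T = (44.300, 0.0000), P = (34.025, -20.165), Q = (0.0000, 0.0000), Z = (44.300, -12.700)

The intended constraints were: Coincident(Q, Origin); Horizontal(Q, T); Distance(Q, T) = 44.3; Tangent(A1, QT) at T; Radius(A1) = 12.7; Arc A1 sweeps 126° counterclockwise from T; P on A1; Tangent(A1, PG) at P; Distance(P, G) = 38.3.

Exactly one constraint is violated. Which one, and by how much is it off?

Distance(P, G) = 38.3 — off by 6.80.

Q = (0.00, 0.00) ✓; Q.y = 0.00, T.y = 0.00 ✓; |QT| = 44.30 ✓; ∠(ZT, TQ) = 90.00° ✓; |ZT| = 12.70 ✓; bearing(Z→P) − bearing(Z→T) = 126.0° ✓; |ZP| = 12.70 ✓; ∠(ZP, PG) = 90.00° ✓; |PG| = 31.50 ✗.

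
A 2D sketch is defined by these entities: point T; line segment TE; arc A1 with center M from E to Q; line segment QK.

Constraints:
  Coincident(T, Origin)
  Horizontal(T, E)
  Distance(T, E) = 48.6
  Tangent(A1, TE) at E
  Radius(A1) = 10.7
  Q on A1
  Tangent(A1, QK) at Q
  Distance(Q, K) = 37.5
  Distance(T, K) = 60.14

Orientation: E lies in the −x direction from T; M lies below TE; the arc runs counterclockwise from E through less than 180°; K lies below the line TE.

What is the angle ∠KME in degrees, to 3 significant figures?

162°

Checks: |MQ| = 10.70 ✓; ∠(MQ, QK) = 90.00° ✓; |QK| = 37.50 ✓; |TK| = 60.14 ✓.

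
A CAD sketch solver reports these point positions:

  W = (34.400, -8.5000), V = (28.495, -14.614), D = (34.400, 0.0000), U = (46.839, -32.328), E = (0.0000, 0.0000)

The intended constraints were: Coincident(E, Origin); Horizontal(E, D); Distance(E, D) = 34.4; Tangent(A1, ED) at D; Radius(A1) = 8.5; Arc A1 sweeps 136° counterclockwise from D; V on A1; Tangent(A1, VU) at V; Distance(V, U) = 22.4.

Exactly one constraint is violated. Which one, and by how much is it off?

Distance(V, U) = 22.4 — off by 3.10.

E = (0.00, 0.00) ✓; E.y = 0.00, D.y = 0.00 ✓; |ED| = 34.40 ✓; ∠(WD, DE) = 90.00° ✓; |WD| = 8.500 ✓; bearing(W→V) − bearing(W→D) = 136.0° ✓; |WV| = 8.500 ✓; ∠(WV, VU) = 90.00° ✓; |VU| = 25.50 ✗.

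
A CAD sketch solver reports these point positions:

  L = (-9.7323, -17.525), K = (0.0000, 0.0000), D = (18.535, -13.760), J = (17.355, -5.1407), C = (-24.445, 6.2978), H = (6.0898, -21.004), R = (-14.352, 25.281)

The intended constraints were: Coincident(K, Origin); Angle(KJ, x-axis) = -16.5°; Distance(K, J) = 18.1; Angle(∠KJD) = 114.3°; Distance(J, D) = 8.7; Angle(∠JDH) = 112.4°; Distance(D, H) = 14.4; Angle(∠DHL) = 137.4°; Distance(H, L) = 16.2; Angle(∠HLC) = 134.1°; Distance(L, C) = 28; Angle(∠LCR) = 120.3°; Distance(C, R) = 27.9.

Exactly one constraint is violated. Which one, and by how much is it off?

Distance(C, R) = 27.9 — off by 6.40.

K = (0.00, 0.00) ✓; KJ at -16.50° ✓; |KJ| = 18.10 ✓; ∠KJD = 114.3° ✓; |JD| = 8.700 ✓; ∠JDH = 112.4° ✓; |DH| = 14.40 ✓; ∠DHL = 137.4° ✓; |HL| = 16.20 ✓; ∠HLC = 134.1° ✓; |LC| = 28.00 ✓; ∠LCR = 120.3° ✓; |CR| = 21.50 ✗.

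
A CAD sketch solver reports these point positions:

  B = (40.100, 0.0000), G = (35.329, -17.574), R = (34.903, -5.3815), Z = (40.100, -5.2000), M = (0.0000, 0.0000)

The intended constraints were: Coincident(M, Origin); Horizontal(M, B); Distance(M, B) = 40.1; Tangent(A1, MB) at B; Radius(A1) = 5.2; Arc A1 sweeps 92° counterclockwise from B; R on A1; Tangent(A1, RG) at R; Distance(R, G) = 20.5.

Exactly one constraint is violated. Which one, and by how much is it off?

Distance(R, G) = 20.5 — off by 8.30.

M = (0.00, 0.00) ✓; M.y = 0.00, B.y = 0.00 ✓; |MB| = 40.10 ✓; ∠(ZB, BM) = 90.00° ✓; |ZB| = 5.200 ✓; bearing(Z→R) − bearing(Z→B) = 92.00° ✓; |ZR| = 5.200 ✓; ∠(ZR, RG) = 90.00° ✓; |RG| = 12.20 ✗.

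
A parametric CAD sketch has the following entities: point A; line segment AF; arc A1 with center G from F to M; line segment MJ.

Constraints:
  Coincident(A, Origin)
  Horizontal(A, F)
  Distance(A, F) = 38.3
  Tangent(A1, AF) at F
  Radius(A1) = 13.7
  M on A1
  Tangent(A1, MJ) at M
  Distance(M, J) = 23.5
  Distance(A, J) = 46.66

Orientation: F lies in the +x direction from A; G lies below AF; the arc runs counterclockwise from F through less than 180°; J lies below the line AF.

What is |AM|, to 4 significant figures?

28.79

Checks: |GM| = 13.70 ✓; ∠(GM, MJ) = 90.00° ✓; |MJ| = 23.50 ✓; |AJ| = 46.66 ✓.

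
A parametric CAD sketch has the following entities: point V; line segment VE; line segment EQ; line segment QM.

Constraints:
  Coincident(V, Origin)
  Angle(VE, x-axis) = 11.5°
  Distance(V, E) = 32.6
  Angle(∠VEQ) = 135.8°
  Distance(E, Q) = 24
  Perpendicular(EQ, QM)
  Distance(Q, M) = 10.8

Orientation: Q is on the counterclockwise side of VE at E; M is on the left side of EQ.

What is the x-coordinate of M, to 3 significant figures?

36.5

V is at the origin; VE runs at 11.5° with length 32.6, so E = 32.6·(cos 11.5°, sin 11.5°) = (31.9, 6.50). ∠VEQ = 135.8°, so EQ runs at 11.5° + (180° − 135.8°) = 55.7° from the x-axis; with |EQ| = 24.0, Q = E + 24.0·(cos 55.7°, sin 55.7°) = (45.5, 26.3). The perpendicularity gives QM at right angles to EQ; with |QM| = 10.8 on the left of EQ, M = Q + 10.8·(-0.826, 0.564) = (36.5, 32.4). So M.x = 36.5.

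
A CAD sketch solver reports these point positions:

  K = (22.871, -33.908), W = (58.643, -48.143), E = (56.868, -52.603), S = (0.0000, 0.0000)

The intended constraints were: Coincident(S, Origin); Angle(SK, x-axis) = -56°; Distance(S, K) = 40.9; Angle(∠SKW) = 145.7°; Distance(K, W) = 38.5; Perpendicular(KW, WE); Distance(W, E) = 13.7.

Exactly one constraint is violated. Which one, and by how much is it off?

Distance(W, E) = 13.7 — off by 8.90.

S = (0.00, 0.00) ✓; SK at -56.00° ✓; |SK| = 40.90 ✓; ∠SKW = 145.7° ✓; |KW| = 38.50 ✓; ∠(KW, WE) = 90.00° ✓; |WE| = 4.800 ✗.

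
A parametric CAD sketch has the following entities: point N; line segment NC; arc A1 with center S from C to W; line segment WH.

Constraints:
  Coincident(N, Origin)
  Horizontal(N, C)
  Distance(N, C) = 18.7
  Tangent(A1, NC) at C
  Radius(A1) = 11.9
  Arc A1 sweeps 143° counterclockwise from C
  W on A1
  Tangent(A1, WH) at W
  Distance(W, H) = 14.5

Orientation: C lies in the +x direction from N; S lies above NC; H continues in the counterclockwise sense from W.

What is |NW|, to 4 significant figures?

33.57

N is at the origin; N and C share the same y with |NC| = 18.7 and C on the +x side, so C = (18.70, 0.000). Tangency of A1 to NC means the radius SC is perpendicular to NC, so S = C + (0, 11.9) = (18.70, 11.90). On A1, C sits at bearing -90° from S; a 143° counterclockwise sweep puts W at bearing 53°, so W = S + 11.9·(cos 53°, sin 53°) = (25.86, 21.40). Then |NW| = |W − N| = 33.57.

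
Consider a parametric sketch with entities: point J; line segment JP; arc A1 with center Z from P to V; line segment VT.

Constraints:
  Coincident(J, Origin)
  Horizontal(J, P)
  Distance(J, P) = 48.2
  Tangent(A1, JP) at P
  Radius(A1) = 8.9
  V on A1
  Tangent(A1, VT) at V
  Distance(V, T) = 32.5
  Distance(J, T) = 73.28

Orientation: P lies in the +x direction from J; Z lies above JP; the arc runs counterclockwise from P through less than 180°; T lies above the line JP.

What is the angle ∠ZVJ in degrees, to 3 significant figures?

15.6°

J is at the origin; JP is horizontal with |JP| = 48.2 and P on the +x side, so P = (48.2, 0.00). The tangent condition forces ZP to be normal to JP, so Z = P + (0, 8.9) = (48.2, 8.90). Since ZV ⟂ VT (tangency), |ZT| = √(8.9² + 32.5²) = 33.7 regardless of where V sits on A1. So T lies on both circle(J, 73.28) and circle(Z, 33.7); the above-JP intersection is T = (61.5, 39.9). V is the foot of the tangent from T: V = (57.0, 7.68).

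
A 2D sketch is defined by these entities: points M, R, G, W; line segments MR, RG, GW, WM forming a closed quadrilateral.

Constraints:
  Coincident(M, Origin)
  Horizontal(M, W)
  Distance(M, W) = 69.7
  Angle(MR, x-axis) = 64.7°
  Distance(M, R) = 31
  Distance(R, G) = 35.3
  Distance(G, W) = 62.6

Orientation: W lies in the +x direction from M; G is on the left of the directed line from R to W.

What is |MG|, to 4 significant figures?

65.48

M is at the origin; MW is horizontal with |MW| = 69.7 and W in +x, so W = (69.7, 0). MR runs at 64.7° with |MR| = 31.0, so R = (13.25, 28.03). G is determined by |RG| = 35.3 and |GW| = 62.6 together: it lies at the intersection of circle(R, 35.3) and circle(W, 62.6). With |RW| = 63.03, the foot of the radical line on RW is 10.31 from R and the perpendicular offset is √(35.3² − 10.31²) = 33.76. Taking the left-of-RW solution: G = (37.50, 53.68).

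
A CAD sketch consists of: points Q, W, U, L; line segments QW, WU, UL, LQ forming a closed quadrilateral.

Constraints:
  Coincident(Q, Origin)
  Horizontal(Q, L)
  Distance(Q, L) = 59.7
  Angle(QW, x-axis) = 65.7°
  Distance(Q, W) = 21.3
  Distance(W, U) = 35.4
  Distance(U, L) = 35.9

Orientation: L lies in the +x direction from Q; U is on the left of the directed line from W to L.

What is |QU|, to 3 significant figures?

52.5

Checks: |WU| = 35.40 ✓; |UL| = 35.90 ✓.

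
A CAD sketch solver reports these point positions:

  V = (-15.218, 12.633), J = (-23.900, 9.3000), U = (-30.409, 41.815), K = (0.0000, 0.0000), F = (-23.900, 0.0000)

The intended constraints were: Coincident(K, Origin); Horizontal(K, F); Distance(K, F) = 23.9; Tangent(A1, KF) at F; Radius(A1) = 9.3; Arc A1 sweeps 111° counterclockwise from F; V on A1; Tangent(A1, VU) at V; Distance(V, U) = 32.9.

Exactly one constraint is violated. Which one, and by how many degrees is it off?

Tangent(A1, VU) at V — off by 6.50°.

K = (0.00, 0.00) ✓; K.y = 0.00, F.y = 0.00 ✓; |KF| = 23.90 ✓; ∠(JF, FK) = 90.00° ✓; |JF| = 9.300 ✓; bearing(J→V) − bearing(J→F) = 111.0° ✓; |JV| = 9.300 ✓; ∠(JV, VU) = 83.50° ✗; |VU| = 32.90 ✓.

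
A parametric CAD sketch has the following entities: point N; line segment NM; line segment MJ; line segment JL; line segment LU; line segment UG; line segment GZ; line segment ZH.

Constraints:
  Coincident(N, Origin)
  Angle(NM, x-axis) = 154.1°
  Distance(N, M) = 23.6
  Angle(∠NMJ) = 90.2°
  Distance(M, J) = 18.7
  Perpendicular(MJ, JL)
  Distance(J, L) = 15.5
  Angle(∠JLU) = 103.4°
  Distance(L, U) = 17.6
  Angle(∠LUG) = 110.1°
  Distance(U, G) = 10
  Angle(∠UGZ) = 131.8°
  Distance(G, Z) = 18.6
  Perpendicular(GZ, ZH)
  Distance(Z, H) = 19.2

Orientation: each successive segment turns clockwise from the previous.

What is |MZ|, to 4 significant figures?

6.796

N is at the origin; NM runs at 154.1° with length 23.6, so M = (-21.23, 10.31). ∠NMJ = 90.2° gives MJ at 64.30° from the x-axis; with |MJ| = 18.7, J = (-13.12, 27.16). MJ ⟂ JL, so JL runs at -25.70°; with |JL| = 15.5, L = (0.8466, 20.44). ∠JLU = 103.4° gives LU at -102.3° from the x-axis; with |LU| = 17.6, U = (-2.903, 3.241). ∠LUG = 110.1° gives UG at -172.2° from the x-axis; with |UG| = 10.0, G = (-12.81, 1.884). ∠UGZ = 131.8° gives GZ at 139.6° from the x-axis; with |GZ| = 18.6, Z = (-26.97, 13.94). Then |MZ| = |Z − M| = 6.796.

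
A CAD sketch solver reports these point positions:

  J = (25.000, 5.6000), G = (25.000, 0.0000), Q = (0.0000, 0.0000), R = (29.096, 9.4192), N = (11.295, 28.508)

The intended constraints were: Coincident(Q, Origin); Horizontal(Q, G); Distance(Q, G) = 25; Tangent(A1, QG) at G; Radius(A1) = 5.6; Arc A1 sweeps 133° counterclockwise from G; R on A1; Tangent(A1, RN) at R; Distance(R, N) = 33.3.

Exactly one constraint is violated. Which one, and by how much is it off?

Distance(R, N) = 33.3 — off by 7.20.

Q = (0.00, 0.00) ✓; Q.y = 0.00, G.y = 0.00 ✓; |QG| = 25.00 ✓; ∠(JG, GQ) = 90.00° ✓; |JG| = 5.600 ✓; bearing(J→R) − bearing(J→G) = 133.0° ✓; |JR| = 5.600 ✓; ∠(JR, RN) = 90.00° ✓; |RN| = 26.10 ✗.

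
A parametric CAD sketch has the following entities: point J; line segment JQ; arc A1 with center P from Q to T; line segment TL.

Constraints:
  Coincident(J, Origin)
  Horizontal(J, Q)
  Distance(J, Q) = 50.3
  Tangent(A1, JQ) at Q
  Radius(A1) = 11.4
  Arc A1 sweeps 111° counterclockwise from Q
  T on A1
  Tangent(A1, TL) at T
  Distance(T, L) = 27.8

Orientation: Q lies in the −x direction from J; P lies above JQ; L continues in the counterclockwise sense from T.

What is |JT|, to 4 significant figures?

42.57

J is at the origin; J and Q share the same y with |JQ| = 50.3 and Q on the −x side, so Q = (-50.30, 0.000). Tangency of A1 to JQ means the radius PQ is perpendicular to JQ, so P = Q + (0, 11.4) = (-50.30, 11.40). On A1, Q sits at bearing -90° from P; a 111° counterclockwise sweep puts T at bearing 21°, so T = P + 11.4·(cos 21°, sin 21°) = (-39.66, 15.49). Then |JT| = |T − J| = 42.57.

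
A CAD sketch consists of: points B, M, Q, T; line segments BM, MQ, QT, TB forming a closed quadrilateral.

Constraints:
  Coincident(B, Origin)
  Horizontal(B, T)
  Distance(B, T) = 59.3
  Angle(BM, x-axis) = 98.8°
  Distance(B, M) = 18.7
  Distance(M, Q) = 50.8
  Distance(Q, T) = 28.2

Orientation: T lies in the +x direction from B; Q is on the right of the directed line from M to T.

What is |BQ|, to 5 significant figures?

38.418

Checks: |MQ| = 50.80 ✓; |QT| = 28.20 ✓.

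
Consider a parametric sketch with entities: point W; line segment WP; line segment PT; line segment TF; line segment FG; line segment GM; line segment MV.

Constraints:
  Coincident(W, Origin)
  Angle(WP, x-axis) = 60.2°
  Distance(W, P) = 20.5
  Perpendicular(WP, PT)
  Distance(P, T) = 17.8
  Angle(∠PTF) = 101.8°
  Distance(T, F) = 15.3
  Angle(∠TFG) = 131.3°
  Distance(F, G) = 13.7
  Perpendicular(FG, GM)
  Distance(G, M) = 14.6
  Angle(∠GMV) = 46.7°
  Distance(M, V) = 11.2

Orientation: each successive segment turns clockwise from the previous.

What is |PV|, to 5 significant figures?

19.453

W is at the origin; WP runs at 60.2° with length 20.5, so P = (10.188, 17.789). The perpendicularity gives PT at right angles to WP, so PT runs at -29.800°; with |PT| = 17.8, T = (25.634, 8.9431). ∠PTF = 101.8° gives TF at -108.00° from the x-axis; with |TF| = 15.3, F = (20.906, -5.6081). ∠TFG = 131.3° gives FG at -156.70° from the x-axis; with |FG| = 13.7, G = (8.3235, -11.027). FG ⟂ GM, so GM runs at 113.30°; with |GM| = 14.6, M = (2.5486, 2.3822). ∠GMV = 46.7° gives MV at -20.000° from the x-axis; with |MV| = 11.2, V = (13.073, -1.4484). Then |PV| = |V − P| = 19.453.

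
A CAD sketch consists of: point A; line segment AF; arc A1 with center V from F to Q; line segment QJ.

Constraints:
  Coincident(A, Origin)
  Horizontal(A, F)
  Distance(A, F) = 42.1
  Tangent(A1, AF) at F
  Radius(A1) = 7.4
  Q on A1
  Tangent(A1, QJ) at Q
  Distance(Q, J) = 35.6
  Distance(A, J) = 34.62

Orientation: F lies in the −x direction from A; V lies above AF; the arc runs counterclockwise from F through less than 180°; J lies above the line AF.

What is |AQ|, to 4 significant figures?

36.32

Checks: |VQ| = 7.400 ✓; ∠(VQ, QJ) = 90.00° ✓; |QJ| = 35.60 ✓; |AJ| = 34.62 ✓.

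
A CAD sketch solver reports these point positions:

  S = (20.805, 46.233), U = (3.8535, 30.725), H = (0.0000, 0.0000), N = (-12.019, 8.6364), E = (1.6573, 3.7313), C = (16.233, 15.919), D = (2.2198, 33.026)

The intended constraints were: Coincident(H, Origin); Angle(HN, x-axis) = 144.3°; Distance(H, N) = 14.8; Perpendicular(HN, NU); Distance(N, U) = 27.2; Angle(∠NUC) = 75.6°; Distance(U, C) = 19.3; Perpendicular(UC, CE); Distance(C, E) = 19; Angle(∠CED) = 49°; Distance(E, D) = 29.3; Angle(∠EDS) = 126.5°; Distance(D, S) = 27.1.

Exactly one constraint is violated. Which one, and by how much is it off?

Distance(D, S) = 27.1 — off by 4.30.

H = (0.00, 0.00) ✓; HN at 144.3° ✓; |HN| = 14.80 ✓; ∠(HN, NU) = 90.00° ✓; |NU| = 27.20 ✓; ∠NUC = 75.60° ✓; |UC| = 19.30 ✓; ∠(UC, CE) = 90.00° ✓; |CE| = 19.00 ✓; ∠CED = 49.00° ✓; |ED| = 29.30 ✓; ∠EDS = 126.5° ✓; |DS| = 22.80 ✗.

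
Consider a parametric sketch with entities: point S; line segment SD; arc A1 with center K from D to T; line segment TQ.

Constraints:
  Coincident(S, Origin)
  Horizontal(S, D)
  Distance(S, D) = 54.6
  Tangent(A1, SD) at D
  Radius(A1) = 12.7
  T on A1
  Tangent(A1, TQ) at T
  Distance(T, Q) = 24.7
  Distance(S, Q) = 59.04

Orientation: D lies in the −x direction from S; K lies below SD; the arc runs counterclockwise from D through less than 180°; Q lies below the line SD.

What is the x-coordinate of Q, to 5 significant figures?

-44.648

Checks: ∠(KD, DS) = 90.00° ✓; |KT| = 12.70 ✓; ∠(KT, TQ) = 90.00° ✓; |TQ| = 24.70 ✓; |SQ| = 59.04 ✓.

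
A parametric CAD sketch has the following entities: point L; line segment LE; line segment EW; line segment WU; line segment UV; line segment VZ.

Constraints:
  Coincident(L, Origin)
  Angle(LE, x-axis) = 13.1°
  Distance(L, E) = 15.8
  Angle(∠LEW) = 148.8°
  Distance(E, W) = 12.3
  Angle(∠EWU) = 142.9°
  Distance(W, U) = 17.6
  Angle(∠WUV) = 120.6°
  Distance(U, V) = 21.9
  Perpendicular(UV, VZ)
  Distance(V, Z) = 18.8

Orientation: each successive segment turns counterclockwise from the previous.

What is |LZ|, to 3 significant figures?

28.9

L is at the origin; LE runs at 13.1° with length 15.8, so E = (15.4, 3.58). ∠LEW = 148.8° gives EW at 44.3° from the x-axis; with |EW| = 12.3, W = (24.2, 12.2). ∠EWU = 142.9° gives WU at 81.4° from the x-axis; with |WU| = 17.6, U = (26.8, 29.6). ∠WUV = 120.6° gives UV at 141° from the x-axis; with |UV| = 21.9, V = (9.85, 43.4). UV ⟂ VZ, so VZ runs at -129°; with |VZ| = 18.8, Z = (-2.03, 28.8). Then |LZ| = |Z − L| = 28.9.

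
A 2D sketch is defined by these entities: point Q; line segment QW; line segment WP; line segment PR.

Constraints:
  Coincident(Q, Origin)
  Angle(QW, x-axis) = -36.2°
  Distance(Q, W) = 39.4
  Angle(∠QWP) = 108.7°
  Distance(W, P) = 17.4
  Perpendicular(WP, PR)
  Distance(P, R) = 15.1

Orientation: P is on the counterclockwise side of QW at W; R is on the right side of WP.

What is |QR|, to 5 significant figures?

60.414

∠QWP = 108.7°, so WP runs at -36.2° + (180° − 108.7°) = 35.100° from the x-axis; with |WP| = 17.4, P = W + 17.4·(cos 35.100°, sin 35.100°) = (46.030, -13.265). WP is perpendicular to PR; with |PR| = 15.1 on the right of WP, R = P + 15.1·(0.57501, -0.81815) = (54.713, -25.619). Then |QR| = |R − Q| = 60.414.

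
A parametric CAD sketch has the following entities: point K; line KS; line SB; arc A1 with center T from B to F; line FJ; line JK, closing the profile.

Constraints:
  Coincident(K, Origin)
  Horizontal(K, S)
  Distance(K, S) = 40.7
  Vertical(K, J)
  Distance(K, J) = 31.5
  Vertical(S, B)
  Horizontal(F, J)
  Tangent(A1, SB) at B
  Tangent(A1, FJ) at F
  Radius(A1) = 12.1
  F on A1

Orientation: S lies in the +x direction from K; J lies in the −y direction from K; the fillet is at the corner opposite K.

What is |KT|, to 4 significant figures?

34.56

K and J share the same x with |KJ| = 31.5 and J on the −y side, so J = (0.000, -31.50). The virtual corner opposite K is at (40.70, -31.50). The tangent condition forces TB to be normal to SB and A1 meets FJ tangentially, so TF is at right angles to FJ, with radius 12.1, so the center T sits 12.1 in from both sides at T = (28.60, -19.40). Then |KT| = |T − K| = 34.56.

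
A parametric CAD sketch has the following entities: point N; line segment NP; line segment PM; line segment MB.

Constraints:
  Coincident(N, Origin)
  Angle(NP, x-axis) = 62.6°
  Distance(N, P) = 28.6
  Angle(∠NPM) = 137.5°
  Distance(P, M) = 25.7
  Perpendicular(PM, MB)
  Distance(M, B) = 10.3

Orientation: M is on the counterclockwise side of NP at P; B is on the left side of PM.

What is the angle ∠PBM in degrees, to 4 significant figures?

68.16°

N is at the origin; NP runs at 62.6° with length 28.6, so P = 28.6·(cos 62.6°, sin 62.6°) = (13.16, 25.39). ∠NPM = 137.5°, so PM runs at 62.6° + (180° − 137.5°) = 105.1° from the x-axis; with |PM| = 25.7, M = P + 25.7·(cos 105.1°, sin 105.1°) = (6.467, 50.20). The perpendicularity gives MB at right angles to PM; with |MB| = 10.3 on the left of PM, B = M + 10.3·(-0.9655, -0.2605) = (-3.478, 47.52). Then cos ∠PBM = BP·BM / (|BP||BM|), giving 68.16°.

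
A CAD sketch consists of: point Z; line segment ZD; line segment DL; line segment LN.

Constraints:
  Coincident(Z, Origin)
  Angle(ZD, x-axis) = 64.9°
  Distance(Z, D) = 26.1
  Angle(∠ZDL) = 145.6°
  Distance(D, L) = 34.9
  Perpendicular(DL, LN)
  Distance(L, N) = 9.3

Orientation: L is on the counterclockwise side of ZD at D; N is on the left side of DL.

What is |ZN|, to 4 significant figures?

56.70

Z is at the origin; ZD runs at 64.9° with length 26.1, so D = 26.1·(cos 64.9°, sin 64.9°) = (11.07, 23.64). ∠ZDL = 145.6°, so DL runs at 64.9° + (180° − 145.6°) = 99.30° from the x-axis; with |DL| = 34.9, L = D + 34.9·(cos 99.30°, sin 99.30°) = (5.432, 58.08). DL ⟂ LN; with |LN| = 9.3 on the left of DL, N = L + 9.3·(-0.9869, -0.1616) = (-3.746, 56.57). Then |ZN| = |N − Z| = 56.70.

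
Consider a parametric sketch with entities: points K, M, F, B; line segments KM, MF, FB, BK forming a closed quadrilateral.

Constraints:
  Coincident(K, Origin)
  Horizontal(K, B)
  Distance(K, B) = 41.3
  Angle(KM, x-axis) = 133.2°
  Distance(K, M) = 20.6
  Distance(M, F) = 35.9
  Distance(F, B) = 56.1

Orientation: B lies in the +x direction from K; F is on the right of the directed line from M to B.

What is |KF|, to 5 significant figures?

23.391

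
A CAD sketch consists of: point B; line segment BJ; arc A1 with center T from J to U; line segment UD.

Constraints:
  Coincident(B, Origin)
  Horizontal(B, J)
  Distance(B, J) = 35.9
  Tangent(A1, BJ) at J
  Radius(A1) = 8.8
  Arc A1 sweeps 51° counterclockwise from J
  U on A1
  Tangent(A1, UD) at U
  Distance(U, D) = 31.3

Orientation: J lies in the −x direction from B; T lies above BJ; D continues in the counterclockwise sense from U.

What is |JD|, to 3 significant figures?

38.3

B is at the origin; BJ is horizontal with |BJ| = 35.9 and J on the −x side, so J = (-35.9, 0.00). The tangent condition forces TJ to be normal to BJ, so T = J + (0, 8.8) = (-35.9, 8.80). On A1, J sits at bearing -90° from T; a 51° counterclockwise sweep puts U at bearing -39°, so U = T + 8.8·(cos -39°, sin -39°) = (-29.1, 3.26). Tangency of A1 to UD means the radius TU is perpendicular to UD, so UD runs along (−sin -39°, cos -39°); with |UD| = 31.3, D = (-9.36, 27.6). Then |JD| = |D − J| = 38.3.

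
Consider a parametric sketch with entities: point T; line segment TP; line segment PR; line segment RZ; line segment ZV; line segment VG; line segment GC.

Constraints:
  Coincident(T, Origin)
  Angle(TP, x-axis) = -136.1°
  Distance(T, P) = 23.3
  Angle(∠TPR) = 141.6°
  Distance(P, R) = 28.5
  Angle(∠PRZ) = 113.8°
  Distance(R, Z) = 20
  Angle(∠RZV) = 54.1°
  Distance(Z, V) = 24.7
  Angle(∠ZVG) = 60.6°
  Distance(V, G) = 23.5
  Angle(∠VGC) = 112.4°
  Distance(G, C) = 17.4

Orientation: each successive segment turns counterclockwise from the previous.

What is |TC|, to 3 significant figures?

64.1

T is at the origin; TP runs at -136.1° with length 23.3, so P = (-16.8, -16.2). ∠TPR = 141.6° gives PR at -97.7° from the x-axis; with |PR| = 28.5, R = (-20.6, -44.4). ∠PRZ = 113.8° gives RZ at -31.5° from the x-axis; with |RZ| = 20.0, Z = (-3.55, -54.8). ∠RZV = 54.1° gives ZV at 94.4° from the x-axis; with |ZV| = 24.7, V = (-5.45, -30.2). ∠ZVG = 60.6° gives VG at -146° from the x-axis; with |VG| = 23.5, G = (-25.0, -43.3). ∠VGC = 112.4° gives GC at -78.6° from the x-axis; with |GC| = 17.4, C = (-21.5, -60.4). Then |TC| = |C − T| = 64.1.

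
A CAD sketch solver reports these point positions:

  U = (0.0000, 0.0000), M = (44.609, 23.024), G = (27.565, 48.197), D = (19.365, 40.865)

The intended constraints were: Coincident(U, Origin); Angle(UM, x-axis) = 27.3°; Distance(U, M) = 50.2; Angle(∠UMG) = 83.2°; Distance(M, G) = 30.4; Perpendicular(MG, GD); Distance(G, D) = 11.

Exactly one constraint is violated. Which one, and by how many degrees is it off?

Perpendicular(MG, GD) — off by 7.70°.

U = (0.00, 0.00) ✓; UM at 27.30° ✓; |UM| = 50.20 ✓; ∠UMG = 83.20° ✓; |MG| = 30.40 ✓; ∠(MG, GD) = 97.70° ✗; |GD| = 11.00 ✓.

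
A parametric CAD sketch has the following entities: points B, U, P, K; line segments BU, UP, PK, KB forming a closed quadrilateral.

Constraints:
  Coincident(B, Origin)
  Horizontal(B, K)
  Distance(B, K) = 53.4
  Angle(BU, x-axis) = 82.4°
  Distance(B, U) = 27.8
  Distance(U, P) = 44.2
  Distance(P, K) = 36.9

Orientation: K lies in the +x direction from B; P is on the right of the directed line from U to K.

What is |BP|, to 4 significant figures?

23.66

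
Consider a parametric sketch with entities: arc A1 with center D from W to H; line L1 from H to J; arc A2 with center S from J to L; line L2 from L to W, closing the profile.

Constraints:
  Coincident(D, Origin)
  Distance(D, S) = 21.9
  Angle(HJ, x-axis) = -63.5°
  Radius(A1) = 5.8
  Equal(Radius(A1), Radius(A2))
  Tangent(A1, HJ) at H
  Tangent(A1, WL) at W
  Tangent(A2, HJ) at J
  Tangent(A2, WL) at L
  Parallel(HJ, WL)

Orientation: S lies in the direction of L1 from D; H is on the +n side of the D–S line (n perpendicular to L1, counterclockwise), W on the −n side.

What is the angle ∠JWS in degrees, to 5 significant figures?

13.076°

Tangency of A1 to both parallel lines with radius 5.8 puts H and W at D ± 5.8·n: H = (5.1906, 2.5879), W = (-5.1906, -2.5879). Equal radii place J and L the same way about S: J = S + 5.8·n = (14.962, -17.011), L = S − 5.8·n = (4.5811, -22.187). Then cos ∠JWS = WJ·WS / (|WJ||WS|), giving 13.076°.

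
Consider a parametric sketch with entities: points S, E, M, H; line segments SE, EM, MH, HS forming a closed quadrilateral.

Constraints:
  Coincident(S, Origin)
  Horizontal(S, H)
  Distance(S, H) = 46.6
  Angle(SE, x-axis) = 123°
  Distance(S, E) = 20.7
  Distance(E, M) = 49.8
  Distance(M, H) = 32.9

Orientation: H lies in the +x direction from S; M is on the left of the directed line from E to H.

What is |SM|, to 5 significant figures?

48.118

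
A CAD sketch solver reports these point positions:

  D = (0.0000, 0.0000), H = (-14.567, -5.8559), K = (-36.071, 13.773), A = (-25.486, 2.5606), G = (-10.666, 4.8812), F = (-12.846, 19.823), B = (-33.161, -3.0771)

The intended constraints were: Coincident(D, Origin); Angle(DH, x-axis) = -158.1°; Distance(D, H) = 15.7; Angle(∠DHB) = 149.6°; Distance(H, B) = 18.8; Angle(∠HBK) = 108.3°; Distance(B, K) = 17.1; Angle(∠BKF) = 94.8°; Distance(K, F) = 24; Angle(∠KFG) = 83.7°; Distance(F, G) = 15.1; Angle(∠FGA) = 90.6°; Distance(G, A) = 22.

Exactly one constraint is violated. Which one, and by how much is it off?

Distance(G, A) = 22 — off by 7.00.

D = (0.00, 0.00) ✓; DH at -158.1° ✓; |DH| = 15.70 ✓; ∠DHB = 149.6° ✓; |HB| = 18.80 ✓; ∠HBK = 108.3° ✓; |BK| = 17.10 ✓; ∠BKF = 94.80° ✓; |KF| = 24.00 ✓; ∠KFG = 83.70° ✓; |FG| = 15.10 ✓; ∠FGA = 90.60° ✓; |GA| = 15.00 ✗.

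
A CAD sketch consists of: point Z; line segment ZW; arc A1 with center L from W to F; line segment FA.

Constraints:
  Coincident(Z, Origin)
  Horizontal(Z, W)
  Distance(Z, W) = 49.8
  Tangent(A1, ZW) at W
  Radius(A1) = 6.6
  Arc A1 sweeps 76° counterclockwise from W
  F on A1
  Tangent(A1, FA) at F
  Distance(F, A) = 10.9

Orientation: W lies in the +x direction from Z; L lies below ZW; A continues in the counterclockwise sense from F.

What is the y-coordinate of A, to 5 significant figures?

-15.580

Z is at the origin; ZW is horizontal with |ZW| = 49.8 and W on the +x side, so W = (49.800, 0.0000). Since A1 is tangent to ZW there, LW ⟂ ZW, so L = W + (0, -6.6) = (49.800, -6.6000). On A1, W sits at bearing 90° from L; a 76° counterclockwise sweep puts F at bearing 166°, so F = L + 6.6·(cos 166°, sin 166°) = (43.396, -5.0033). A1 meets FA tangentially, so LF is at right angles to FA, so FA runs along (−sin 166°, cos 166°); with |FA| = 10.9, A = (40.759, -15.580). So A.y = -15.580.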